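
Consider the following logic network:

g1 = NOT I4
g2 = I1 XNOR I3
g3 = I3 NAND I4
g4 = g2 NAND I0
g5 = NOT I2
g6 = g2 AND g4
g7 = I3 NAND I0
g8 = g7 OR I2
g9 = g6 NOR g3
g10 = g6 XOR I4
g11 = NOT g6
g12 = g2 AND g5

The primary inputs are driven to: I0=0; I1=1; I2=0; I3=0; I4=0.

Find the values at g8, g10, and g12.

g2 = I1 XNOR I3 = 1 XNOR 0 = 0
g4 = g2 NAND I0 = 0 NAND 0 = 1
g5 = NOT I2 = NOT 0 = 1
g6 = g2 AND g4 = 0 AND 1 = 0
g7 = I3 NAND I0 = 0 NAND 0 = 1
g8 = g7 OR I2 = 1 OR 0 = 1
g10 = g6 XOR I4 = 0 XOR 0 = 0
g12 = g2 AND g5 = 0 AND 1 = 0

g8 = 1  g10 = 0  g12 = 0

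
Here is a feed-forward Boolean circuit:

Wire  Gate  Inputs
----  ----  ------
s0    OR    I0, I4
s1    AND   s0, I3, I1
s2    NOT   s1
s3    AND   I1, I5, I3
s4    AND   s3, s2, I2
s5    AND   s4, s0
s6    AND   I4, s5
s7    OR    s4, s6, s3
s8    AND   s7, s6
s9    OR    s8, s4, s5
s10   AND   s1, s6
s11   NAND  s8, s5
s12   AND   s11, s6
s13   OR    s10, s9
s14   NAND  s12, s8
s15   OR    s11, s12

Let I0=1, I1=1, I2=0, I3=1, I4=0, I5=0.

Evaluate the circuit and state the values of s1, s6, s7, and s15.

s1 = 1, s6 = 0, s7 = 0, s15 = 1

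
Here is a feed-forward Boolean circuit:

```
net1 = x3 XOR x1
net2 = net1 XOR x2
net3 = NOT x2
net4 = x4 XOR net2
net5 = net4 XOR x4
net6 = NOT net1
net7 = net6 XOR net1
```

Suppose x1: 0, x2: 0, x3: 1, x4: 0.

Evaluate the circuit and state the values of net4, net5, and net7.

net1 = x3 XOR x1 = 1 XOR 0 = 1
net2 = net1 XOR x2 = 1 XOR 0 = 1
net4 = x4 XOR net2 = 0 XOR 1 = 1
net5 = net4 XOR x4 = 1 XOR 0 = 1
net6 = NOT net1 = NOT 1 = 0
net7 = net6 XOR net1 = 0 XOR 1 = 1

net4 = 1; net5 = 1; net7 = 1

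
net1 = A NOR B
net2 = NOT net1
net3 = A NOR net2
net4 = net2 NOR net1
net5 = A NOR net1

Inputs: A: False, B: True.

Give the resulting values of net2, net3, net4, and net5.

net1 = A NOR B = False NOR True = False
net2 = NOT net1 = NOT False = True
net3 = A NOR net2 = False NOR True = False
net4 = net2 NOR net1 = True NOR False = False
net5 = A NOR net1 = False NOR False = True

net2 = True, net3 = False, net4 = False, net5 = True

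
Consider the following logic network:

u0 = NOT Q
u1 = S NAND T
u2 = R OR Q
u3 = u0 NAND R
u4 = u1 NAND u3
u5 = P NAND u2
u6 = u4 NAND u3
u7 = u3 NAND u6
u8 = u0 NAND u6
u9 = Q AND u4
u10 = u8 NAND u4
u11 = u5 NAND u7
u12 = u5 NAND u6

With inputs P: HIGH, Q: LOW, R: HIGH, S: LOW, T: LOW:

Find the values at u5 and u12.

u5 = LOW; u12 = HIGH

u0 = NOT Q = NOT LOW = HIGH
u1 = S NAND T = LOW NAND LOW = HIGH
u2 = R OR Q = HIGH OR LOW = HIGH
u3 = u0 NAND R = HIGH NAND HIGH = LOW
u4 = u1 NAND u3 = HIGH NAND LOW = HIGH
u5 = P NAND u2 = HIGH NAND HIGH = LOW
u6 = u4 NAND u3 = HIGH NAND LOW = HIGH
u12 = u5 NAND u6 = LOW NAND HIGH = HIGH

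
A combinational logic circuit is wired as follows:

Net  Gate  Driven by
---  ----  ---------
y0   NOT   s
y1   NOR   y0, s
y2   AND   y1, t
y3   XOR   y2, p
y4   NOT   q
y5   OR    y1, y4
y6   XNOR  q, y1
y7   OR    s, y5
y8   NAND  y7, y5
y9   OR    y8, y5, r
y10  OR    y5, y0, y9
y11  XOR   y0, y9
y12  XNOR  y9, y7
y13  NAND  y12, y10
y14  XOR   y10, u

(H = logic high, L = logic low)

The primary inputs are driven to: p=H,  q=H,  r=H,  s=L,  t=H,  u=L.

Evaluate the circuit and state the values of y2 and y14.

y0 = NOT s = NOT L = H
y1 = y0 NOR s = H NOR L = L
y2 = y1 AND t = L AND H = L
y4 = NOT q = NOT H = L
y5 = y1 OR y4 = L OR L = L
y7 = s OR y5 = L OR L = L
y8 = y7 NAND y5 = L NAND L = H
y9 = y8 OR y5 OR r = H OR L OR H = H
y10 = y5 OR y0 OR y9 = L OR H OR H = H
y14 = y10 XOR u = H XOR L = H

y2 = L; y14 = H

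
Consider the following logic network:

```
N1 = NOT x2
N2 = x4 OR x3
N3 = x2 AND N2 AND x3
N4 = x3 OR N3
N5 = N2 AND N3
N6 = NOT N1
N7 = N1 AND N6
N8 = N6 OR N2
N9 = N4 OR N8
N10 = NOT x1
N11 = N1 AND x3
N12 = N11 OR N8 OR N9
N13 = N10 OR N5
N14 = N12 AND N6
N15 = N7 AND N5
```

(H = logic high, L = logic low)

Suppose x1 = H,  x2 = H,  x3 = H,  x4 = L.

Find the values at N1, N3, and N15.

N1 = L; N3 = H; N15 = L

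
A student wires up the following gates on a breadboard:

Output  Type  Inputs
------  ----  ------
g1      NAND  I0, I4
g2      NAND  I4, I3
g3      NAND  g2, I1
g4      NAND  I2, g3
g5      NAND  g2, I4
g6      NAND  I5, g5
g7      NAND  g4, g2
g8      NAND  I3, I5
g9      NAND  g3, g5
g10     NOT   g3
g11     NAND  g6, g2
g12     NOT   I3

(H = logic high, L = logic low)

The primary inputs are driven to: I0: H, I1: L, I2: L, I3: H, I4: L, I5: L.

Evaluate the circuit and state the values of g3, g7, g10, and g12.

g2 = I4 NAND I3 = L NAND H = H
g3 = g2 NAND I1 = H NAND L = H
g4 = I2 NAND g3 = L NAND H = H
g7 = g4 NAND g2 = H NAND H = L
g10 = NOT g3 = NOT H = L
g12 = NOT I3 = NOT H = L

g3 = H, g7 = L, g10 = L, g12 = L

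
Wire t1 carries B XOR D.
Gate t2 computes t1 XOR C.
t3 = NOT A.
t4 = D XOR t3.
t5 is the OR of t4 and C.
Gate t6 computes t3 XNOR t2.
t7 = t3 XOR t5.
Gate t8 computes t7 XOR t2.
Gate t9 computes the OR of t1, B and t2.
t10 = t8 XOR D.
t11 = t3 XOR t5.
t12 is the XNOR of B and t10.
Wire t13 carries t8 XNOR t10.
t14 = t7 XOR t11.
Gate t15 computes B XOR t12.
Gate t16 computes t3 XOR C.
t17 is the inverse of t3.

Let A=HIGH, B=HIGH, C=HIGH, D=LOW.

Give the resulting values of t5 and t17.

t5 = HIGH, t17 = HIGH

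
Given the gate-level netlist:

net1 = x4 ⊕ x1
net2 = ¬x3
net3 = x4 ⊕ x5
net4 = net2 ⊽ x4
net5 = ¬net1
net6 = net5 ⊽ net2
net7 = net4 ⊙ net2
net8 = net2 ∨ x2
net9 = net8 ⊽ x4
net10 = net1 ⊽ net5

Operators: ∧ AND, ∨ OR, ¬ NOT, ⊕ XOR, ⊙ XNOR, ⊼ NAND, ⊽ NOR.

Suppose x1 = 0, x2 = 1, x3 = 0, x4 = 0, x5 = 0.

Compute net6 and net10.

net6 = 0  net10 = 0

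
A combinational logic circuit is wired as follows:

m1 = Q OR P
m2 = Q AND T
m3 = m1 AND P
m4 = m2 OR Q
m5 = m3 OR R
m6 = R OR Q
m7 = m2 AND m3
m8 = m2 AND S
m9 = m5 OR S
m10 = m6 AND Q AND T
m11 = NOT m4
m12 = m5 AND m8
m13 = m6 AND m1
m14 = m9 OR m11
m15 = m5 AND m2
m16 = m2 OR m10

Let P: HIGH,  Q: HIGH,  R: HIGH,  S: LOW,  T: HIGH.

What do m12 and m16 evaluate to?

m1 = Q OR P = HIGH OR HIGH = HIGH
m2 = Q AND T = HIGH AND HIGH = HIGH
m3 = m1 AND P = HIGH AND HIGH = HIGH
m5 = m3 OR R = HIGH OR HIGH = HIGH
m6 = R OR Q = HIGH OR HIGH = HIGH
m8 = m2 AND S = HIGH AND LOW = LOW
m10 = m6 AND Q AND T = HIGH AND HIGH AND HIGH = HIGH
m12 = m5 AND m8 = HIGH AND LOW = LOW
m16 = m2 OR m10 = HIGH OR HIGH = HIGH

m12 = LOW  m16 = HIGH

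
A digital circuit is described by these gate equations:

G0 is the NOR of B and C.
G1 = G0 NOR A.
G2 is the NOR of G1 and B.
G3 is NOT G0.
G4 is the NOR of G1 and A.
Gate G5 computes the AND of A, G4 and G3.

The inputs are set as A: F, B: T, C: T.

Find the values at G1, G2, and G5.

G0 = B NOR C = T NOR T = F
G1 = G0 NOR A = F NOR F = T
G2 = G1 NOR B = T NOR T = F
G3 = NOT G0 = NOT F = T
G4 = G1 NOR A = T NOR F = F
G5 = A AND G4 AND G3 = F AND F AND T = F

G1 = T; G2 = F; G5 = F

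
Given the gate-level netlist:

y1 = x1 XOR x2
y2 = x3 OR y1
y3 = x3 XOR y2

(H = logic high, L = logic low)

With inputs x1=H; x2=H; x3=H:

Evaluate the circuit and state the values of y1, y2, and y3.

y1 = L; y2 = H; y3 = L

y1 = x1 XOR x2 = H XOR H = L
y2 = x3 OR y1 = H OR L = H
y3 = x3 XOR y2 = H XOR H = L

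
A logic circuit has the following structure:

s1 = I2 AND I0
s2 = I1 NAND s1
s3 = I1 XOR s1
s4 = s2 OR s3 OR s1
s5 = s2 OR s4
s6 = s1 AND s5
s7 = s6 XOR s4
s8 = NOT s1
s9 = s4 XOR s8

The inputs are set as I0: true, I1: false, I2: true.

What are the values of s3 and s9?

s1 = I2 AND I0 = true AND true = true
s2 = I1 NAND s1 = false NAND true = true
s3 = I1 XOR s1 = false XOR true = true
s4 = s2 OR s3 OR s1 = true OR true OR true = true
s8 = NOT s1 = NOT true = false
s9 = s4 XOR s8 = true XOR false = true

s3 = true  s9 = true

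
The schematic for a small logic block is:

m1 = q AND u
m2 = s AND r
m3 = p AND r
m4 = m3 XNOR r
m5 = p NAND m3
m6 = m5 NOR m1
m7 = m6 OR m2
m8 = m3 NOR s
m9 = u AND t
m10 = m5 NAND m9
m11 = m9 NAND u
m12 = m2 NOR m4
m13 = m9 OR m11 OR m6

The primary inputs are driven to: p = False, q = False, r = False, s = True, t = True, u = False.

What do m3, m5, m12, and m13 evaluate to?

m3 = False  m5 = True  m12 = False  m13 = True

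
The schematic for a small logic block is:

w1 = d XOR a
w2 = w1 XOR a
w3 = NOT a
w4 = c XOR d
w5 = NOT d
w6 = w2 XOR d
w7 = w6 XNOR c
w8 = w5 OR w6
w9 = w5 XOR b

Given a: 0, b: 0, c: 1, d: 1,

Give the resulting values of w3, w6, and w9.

w3 = 1; w6 = 0; w9 = 0

w1 = d XOR a = 1 XOR 0 = 1
w2 = w1 XOR a = 1 XOR 0 = 1
w3 = NOT a = NOT 0 = 1
w5 = NOT d = NOT 1 = 0
w6 = w2 XOR d = 1 XOR 1 = 0
w9 = w5 XOR b = 0 XOR 0 = 0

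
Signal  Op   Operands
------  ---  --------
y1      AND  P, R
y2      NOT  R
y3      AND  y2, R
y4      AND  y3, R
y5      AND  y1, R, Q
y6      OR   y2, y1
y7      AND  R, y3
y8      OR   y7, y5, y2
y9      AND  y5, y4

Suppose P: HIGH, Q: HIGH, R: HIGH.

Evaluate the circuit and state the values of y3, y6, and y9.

y1 = P AND R = HIGH AND HIGH = HIGH
y2 = NOT R = NOT HIGH = LOW
y3 = y2 AND R = LOW AND HIGH = LOW
y4 = y3 AND R = LOW AND HIGH = LOW
y5 = y1 AND R AND Q = HIGH AND HIGH AND HIGH = HIGH
y6 = y2 OR y1 = LOW OR HIGH = HIGH
y9 = y5 AND y4 = HIGH AND LOW = LOW

y3 = LOW, y6 = HIGH, y9 = LOW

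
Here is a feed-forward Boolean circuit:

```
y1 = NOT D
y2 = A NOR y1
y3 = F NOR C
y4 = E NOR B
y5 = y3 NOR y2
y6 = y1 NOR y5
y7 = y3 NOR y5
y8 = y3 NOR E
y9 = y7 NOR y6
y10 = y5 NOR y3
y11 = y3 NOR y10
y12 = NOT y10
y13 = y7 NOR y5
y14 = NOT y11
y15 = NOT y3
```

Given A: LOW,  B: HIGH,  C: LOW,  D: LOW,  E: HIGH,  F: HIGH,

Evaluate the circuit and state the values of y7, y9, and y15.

y7 = LOW; y9 = HIGH; y15 = HIGH

y1 = NOT D = NOT LOW = HIGH
y2 = A NOR y1 = LOW NOR HIGH = LOW
y3 = F NOR C = HIGH NOR LOW = LOW
y5 = y3 NOR y2 = LOW NOR LOW = HIGH
y6 = y1 NOR y5 = HIGH NOR HIGH = LOW
y7 = y3 NOR y5 = LOW NOR HIGH = LOW
y9 = y7 NOR y6 = LOW NOR LOW = HIGH
y15 = NOT y3 = NOT LOW = HIGH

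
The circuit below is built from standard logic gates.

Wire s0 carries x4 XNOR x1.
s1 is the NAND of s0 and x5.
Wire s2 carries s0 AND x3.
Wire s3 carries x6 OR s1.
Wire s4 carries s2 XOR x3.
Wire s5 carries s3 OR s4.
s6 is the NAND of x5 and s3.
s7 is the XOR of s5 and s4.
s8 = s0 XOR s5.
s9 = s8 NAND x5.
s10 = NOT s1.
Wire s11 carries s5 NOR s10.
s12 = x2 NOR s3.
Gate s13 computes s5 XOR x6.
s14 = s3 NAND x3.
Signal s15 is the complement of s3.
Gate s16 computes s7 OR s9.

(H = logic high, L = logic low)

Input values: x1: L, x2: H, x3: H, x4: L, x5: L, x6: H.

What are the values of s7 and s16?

s7 = H, s16 = H

s0 = x4 XNOR x1 = L XNOR L = H
s1 = s0 NAND x5 = H NAND L = H
s2 = s0 AND x3 = H AND H = H
s3 = x6 OR s1 = H OR H = H
s4 = s2 XOR x3 = H XOR H = L
s5 = s3 OR s4 = H OR L = H
s7 = s5 XOR s4 = H XOR L = H
s8 = s0 XOR s5 = H XOR H = L
s9 = s8 NAND x5 = L NAND L = H
s16 = s7 OR s9 = H OR H = H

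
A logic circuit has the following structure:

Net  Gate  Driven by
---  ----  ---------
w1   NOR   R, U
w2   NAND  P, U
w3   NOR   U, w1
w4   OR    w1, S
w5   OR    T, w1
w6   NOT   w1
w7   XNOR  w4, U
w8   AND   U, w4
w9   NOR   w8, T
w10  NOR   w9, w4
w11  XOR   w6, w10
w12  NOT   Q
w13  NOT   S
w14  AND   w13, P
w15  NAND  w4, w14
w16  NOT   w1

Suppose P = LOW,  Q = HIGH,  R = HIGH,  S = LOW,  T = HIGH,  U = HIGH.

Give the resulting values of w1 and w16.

w1 = LOW, w16 = HIGH

w1 = R NOR U = HIGH NOR HIGH = LOW
w16 = NOT w1 = NOT LOW = HIGH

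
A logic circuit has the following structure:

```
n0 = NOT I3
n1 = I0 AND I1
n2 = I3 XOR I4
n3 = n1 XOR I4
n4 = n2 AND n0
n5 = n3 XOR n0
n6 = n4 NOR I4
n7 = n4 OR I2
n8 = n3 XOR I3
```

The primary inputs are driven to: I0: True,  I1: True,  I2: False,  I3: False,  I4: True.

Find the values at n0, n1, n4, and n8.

n0 = True, n1 = True, n4 = True, n8 = False

n0 = NOT I3 = NOT False = True
n1 = I0 AND I1 = True AND True = True
n2 = I3 XOR I4 = False XOR True = True
n3 = n1 XOR I4 = True XOR True = False
n4 = n2 AND n0 = True AND True = True
n8 = n3 XOR I3 = False XOR False = False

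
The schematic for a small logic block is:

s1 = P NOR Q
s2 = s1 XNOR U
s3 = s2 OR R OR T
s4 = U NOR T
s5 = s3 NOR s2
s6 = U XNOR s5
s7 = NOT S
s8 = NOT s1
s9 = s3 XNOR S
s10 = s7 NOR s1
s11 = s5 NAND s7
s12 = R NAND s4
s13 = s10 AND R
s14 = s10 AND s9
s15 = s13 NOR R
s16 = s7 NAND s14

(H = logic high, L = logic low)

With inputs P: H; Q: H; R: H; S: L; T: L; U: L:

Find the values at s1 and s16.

s1 = P NOR Q = H NOR H = L
s2 = s1 XNOR U = L XNOR L = H
s3 = s2 OR R OR T = H OR H OR L = H
s7 = NOT S = NOT L = H
s9 = s3 XNOR S = H XNOR L = L
s10 = s7 NOR s1 = H NOR L = L
s14 = s10 AND s9 = L AND L = L
s16 = s7 NAND s14 = H NAND L = H

s1 = L  s16 = H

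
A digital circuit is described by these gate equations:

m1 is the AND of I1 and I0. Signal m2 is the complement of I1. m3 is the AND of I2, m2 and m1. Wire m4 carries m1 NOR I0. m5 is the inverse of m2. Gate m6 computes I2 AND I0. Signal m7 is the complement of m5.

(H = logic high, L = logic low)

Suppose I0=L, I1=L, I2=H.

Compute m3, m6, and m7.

m3 = L, m6 = L, m7 = H

m1 = I1 AND I0 = L AND L = L
m2 = NOT I1 = NOT L = H
m3 = I2 AND m2 AND m1 = H AND H AND L = L
m5 = NOT m2 = NOT H = L
m6 = I2 AND I0 = H AND L = L
m7 = NOT m5 = NOT L = H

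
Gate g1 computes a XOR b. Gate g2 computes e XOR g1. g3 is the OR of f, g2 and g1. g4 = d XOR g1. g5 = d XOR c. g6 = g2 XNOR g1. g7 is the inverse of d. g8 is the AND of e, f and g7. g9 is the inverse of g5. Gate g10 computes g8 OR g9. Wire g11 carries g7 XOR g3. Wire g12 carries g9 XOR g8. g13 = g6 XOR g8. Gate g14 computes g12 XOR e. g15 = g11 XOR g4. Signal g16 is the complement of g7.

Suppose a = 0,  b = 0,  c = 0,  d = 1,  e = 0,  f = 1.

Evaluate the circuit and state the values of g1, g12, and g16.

g1 = 0, g12 = 0, g16 = 1

g1 = a XOR b = 0 XOR 0 = 0
g5 = d XOR c = 1 XOR 0 = 1
g7 = NOT d = NOT 1 = 0
g8 = e AND f AND g7 = 0 AND 1 AND 0 = 0
g9 = NOT g5 = NOT 1 = 0
g12 = g9 XOR g8 = 0 XOR 0 = 0
g16 = NOT g7 = NOT 0 = 1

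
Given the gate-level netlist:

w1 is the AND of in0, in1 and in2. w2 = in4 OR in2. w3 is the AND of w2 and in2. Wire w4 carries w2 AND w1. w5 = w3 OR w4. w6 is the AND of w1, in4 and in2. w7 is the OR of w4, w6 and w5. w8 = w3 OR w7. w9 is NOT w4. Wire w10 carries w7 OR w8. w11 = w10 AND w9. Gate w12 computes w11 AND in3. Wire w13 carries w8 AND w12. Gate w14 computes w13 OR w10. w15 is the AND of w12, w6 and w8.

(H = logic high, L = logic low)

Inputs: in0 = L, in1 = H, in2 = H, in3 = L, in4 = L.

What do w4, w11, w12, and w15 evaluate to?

w1 = in0 AND in1 AND in2 = L AND H AND H = L
w2 = in4 OR in2 = L OR H = H
w3 = w2 AND in2 = H AND H = H
w4 = w2 AND w1 = H AND L = L
w5 = w3 OR w4 = H OR L = H
w6 = w1 AND in4 AND in2 = L AND L AND H = L
w7 = w4 OR w6 OR w5 = L OR L OR H = H
w8 = w3 OR w7 = H OR H = H
w9 = NOT w4 = NOT L = H
w10 = w7 OR w8 = H OR H = H
w11 = w10 AND w9 = H AND H = H
w12 = w11 AND in3 = H AND L = L
w15 = w12 AND w6 AND w8 = L AND L AND H = L

w4 = L, w11 = H, w12 = L, w15 = L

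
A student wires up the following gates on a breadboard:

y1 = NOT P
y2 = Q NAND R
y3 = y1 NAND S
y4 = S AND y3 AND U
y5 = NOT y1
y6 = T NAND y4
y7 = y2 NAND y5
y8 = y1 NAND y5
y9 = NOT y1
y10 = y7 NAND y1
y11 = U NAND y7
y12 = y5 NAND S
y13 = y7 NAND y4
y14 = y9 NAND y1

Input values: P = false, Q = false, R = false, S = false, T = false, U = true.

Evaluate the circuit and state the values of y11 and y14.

y11 = false  y14 = true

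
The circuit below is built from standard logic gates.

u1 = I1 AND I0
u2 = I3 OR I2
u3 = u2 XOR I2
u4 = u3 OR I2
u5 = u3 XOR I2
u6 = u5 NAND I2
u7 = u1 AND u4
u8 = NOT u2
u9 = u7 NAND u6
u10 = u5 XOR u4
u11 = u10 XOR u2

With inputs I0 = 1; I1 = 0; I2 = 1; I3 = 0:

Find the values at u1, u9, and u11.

u1 = 0, u9 = 1, u11 = 1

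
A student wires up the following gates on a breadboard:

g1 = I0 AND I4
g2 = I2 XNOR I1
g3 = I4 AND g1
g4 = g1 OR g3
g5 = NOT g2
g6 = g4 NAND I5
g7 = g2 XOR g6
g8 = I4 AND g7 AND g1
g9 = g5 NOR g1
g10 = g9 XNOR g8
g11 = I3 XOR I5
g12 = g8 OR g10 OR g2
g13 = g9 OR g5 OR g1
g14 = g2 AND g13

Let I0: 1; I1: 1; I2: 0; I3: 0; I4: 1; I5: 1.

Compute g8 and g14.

g1 = I0 AND I4 = 1 AND 1 = 1
g2 = I2 XNOR I1 = 0 XNOR 1 = 0
g3 = I4 AND g1 = 1 AND 1 = 1
g4 = g1 OR g3 = 1 OR 1 = 1
g5 = NOT g2 = NOT 0 = 1
g6 = g4 NAND I5 = 1 NAND 1 = 0
g7 = g2 XOR g6 = 0 XOR 0 = 0
g8 = I4 AND g7 AND g1 = 1 AND 0 AND 1 = 0
g9 = g5 NOR g1 = 1 NOR 1 = 0
g13 = g9 OR g5 OR g1 = 0 OR 1 OR 1 = 1
g14 = g2 AND g13 = 0 AND 1 = 0

g8 = 0, g14 = 0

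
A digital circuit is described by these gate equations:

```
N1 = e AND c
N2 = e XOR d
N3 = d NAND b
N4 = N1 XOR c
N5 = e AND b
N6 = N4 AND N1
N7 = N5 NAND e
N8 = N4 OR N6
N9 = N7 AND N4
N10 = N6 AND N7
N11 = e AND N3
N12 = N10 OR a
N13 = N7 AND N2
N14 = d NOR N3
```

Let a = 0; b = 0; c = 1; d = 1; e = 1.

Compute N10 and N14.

N10 = 0, N14 = 0

N1 = e AND c = 1 AND 1 = 1
N3 = d NAND b = 1 NAND 0 = 1
N4 = N1 XOR c = 1 XOR 1 = 0
N5 = e AND b = 1 AND 0 = 0
N6 = N4 AND N1 = 0 AND 1 = 0
N7 = N5 NAND e = 0 NAND 1 = 1
N10 = N6 AND N7 = 0 AND 1 = 0
N14 = d NOR N3 = 1 NOR 1 = 0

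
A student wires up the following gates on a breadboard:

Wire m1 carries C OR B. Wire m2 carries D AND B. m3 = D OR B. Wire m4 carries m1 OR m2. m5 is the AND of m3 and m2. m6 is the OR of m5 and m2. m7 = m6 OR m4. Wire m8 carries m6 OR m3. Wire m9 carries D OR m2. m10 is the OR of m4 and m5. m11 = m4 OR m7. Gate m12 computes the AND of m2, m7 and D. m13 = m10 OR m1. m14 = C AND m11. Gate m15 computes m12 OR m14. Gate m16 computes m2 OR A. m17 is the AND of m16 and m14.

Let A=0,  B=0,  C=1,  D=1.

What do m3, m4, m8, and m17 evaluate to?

m1 = C OR B = 1 OR 0 = 1
m2 = D AND B = 1 AND 0 = 0
m3 = D OR B = 1 OR 0 = 1
m4 = m1 OR m2 = 1 OR 0 = 1
m5 = m3 AND m2 = 1 AND 0 = 0
m6 = m5 OR m2 = 0 OR 0 = 0
m7 = m6 OR m4 = 0 OR 1 = 1
m8 = m6 OR m3 = 0 OR 1 = 1
m11 = m4 OR m7 = 1 OR 1 = 1
m14 = C AND m11 = 1 AND 1 = 1
m16 = m2 OR A = 0 OR 0 = 0
m17 = m16 AND m14 = 0 AND 1 = 0

m3 = 1  m4 = 1  m8 = 1  m17 = 0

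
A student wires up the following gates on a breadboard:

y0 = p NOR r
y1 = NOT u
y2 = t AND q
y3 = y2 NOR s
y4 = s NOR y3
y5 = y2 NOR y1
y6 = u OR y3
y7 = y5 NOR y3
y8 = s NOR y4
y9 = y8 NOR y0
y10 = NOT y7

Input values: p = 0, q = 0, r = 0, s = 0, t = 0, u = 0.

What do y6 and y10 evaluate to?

y1 = NOT u = NOT 0 = 1
y2 = t AND q = 0 AND 0 = 0
y3 = y2 NOR s = 0 NOR 0 = 1
y5 = y2 NOR y1 = 0 NOR 1 = 0
y6 = u OR y3 = 0 OR 1 = 1
y7 = y5 NOR y3 = 0 NOR 1 = 0
y10 = NOT y7 = NOT 0 = 1

y6 = 1, y10 = 1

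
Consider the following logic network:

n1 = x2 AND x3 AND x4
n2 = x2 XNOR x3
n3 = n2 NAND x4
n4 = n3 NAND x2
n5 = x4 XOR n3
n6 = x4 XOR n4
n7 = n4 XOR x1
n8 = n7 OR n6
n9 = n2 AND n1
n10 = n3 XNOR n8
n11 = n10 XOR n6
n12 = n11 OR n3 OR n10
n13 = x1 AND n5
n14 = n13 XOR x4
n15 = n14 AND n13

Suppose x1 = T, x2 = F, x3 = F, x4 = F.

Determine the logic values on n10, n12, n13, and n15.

n2 = x2 XNOR x3 = F XNOR F = T
n3 = n2 NAND x4 = T NAND F = T
n4 = n3 NAND x2 = T NAND F = T
n5 = x4 XOR n3 = F XOR T = T
n6 = x4 XOR n4 = F XOR T = T
n7 = n4 XOR x1 = T XOR T = F
n8 = n7 OR n6 = F OR T = T
n10 = n3 XNOR n8 = T XNOR T = T
n11 = n10 XOR n6 = T XOR T = F
n12 = n11 OR n3 OR n10 = F OR T OR T = T
n13 = x1 AND n5 = T AND T = T
n14 = n13 XOR x4 = T XOR F = T
n15 = n14 AND n13 = T AND T = T

n10 = T; n12 = T; n13 = T; n15 = T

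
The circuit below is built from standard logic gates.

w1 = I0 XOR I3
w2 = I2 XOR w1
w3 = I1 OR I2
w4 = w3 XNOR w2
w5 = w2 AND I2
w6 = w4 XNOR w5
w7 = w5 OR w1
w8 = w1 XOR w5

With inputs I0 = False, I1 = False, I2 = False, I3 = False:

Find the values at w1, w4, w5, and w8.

w1 = I0 XOR I3 = False XOR False = False
w2 = I2 XOR w1 = False XOR False = False
w3 = I1 OR I2 = False OR False = False
w4 = w3 XNOR w2 = False XNOR False = True
w5 = w2 AND I2 = False AND False = False
w8 = w1 XOR w5 = False XOR False = False

w1 = False, w4 = True, w5 = False, w8 = False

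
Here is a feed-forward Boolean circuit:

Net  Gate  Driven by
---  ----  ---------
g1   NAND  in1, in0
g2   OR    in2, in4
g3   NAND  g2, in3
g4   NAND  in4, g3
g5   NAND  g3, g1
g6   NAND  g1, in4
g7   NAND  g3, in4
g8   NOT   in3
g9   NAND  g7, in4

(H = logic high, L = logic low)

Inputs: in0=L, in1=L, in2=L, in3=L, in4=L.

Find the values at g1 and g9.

g1 = in1 NAND in0 = L NAND L = H
g2 = in2 OR in4 = L OR L = L
g3 = g2 NAND in3 = L NAND L = H
g7 = g3 NAND in4 = H NAND L = H
g9 = g7 NAND in4 = H NAND L = H

g1 = H  g9 = H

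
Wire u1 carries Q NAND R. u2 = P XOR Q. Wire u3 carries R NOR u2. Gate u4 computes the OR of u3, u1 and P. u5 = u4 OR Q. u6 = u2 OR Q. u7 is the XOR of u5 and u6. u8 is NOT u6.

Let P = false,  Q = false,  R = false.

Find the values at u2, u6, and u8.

u2 = P XOR Q = false XOR false = false
u6 = u2 OR Q = false OR false = false
u8 = NOT u6 = NOT false = true

u2 = false, u6 = false, u8 = true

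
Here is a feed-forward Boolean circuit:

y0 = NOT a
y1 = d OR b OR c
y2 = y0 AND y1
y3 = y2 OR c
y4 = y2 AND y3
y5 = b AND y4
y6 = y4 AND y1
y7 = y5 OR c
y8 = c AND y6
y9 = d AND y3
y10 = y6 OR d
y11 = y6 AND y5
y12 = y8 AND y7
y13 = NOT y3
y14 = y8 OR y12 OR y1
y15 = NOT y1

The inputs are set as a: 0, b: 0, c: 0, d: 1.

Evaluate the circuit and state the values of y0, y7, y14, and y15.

y0 = NOT a = NOT 0 = 1
y1 = d OR b OR c = 1 OR 0 OR 0 = 1
y2 = y0 AND y1 = 1 AND 1 = 1
y3 = y2 OR c = 1 OR 0 = 1
y4 = y2 AND y3 = 1 AND 1 = 1
y5 = b AND y4 = 0 AND 1 = 0
y6 = y4 AND y1 = 1 AND 1 = 1
y7 = y5 OR c = 0 OR 0 = 0
y8 = c AND y6 = 0 AND 1 = 0
y12 = y8 AND y7 = 0 AND 0 = 0
y14 = y8 OR y12 OR y1 = 0 OR 0 OR 1 = 1
y15 = NOT y1 = NOT 1 = 0

y0 = 1, y7 = 0, y14 = 1, y15 = 0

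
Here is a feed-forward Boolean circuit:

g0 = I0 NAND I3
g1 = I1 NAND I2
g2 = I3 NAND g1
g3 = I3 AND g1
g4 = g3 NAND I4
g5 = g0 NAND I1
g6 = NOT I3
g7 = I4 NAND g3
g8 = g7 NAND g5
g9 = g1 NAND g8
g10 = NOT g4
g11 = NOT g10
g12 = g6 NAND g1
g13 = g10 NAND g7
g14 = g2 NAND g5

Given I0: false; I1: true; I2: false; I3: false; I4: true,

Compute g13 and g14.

g0 = I0 NAND I3 = false NAND false = true
g1 = I1 NAND I2 = true NAND false = true
g2 = I3 NAND g1 = false NAND true = true
g3 = I3 AND g1 = false AND true = false
g4 = g3 NAND I4 = false NAND true = true
g5 = g0 NAND I1 = true NAND true = false
g7 = I4 NAND g3 = true NAND false = true
g10 = NOT g4 = NOT true = false
g13 = g10 NAND g7 = false NAND true = true
g14 = g2 NAND g5 = true NAND false = true

g13 = true, g14 = true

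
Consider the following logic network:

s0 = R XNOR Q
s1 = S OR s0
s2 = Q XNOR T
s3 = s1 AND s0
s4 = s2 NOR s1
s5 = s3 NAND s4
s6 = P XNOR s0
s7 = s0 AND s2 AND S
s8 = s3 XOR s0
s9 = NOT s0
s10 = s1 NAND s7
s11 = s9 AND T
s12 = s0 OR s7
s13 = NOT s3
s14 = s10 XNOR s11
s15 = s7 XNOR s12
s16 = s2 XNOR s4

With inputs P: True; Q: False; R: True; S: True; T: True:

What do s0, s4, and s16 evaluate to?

s0 = R XNOR Q = True XNOR False = False
s1 = S OR s0 = True OR False = True
s2 = Q XNOR T = False XNOR True = False
s4 = s2 NOR s1 = False NOR True = False
s16 = s2 XNOR s4 = False XNOR False = True

s0 = False, s4 = False, s16 = True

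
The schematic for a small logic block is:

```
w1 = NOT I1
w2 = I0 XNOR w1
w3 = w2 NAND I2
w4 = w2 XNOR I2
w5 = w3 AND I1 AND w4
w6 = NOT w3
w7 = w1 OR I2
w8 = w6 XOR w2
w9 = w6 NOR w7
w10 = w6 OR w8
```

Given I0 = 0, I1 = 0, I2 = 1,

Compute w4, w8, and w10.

w4 = 0, w8 = 0, w10 = 0

w1 = NOT I1 = NOT 0 = 1
w2 = I0 XNOR w1 = 0 XNOR 1 = 0
w3 = w2 NAND I2 = 0 NAND 1 = 1
w4 = w2 XNOR I2 = 0 XNOR 1 = 0
w6 = NOT w3 = NOT 1 = 0
w8 = w6 XOR w2 = 0 XOR 0 = 0
w10 = w6 OR w8 = 0 OR 0 = 0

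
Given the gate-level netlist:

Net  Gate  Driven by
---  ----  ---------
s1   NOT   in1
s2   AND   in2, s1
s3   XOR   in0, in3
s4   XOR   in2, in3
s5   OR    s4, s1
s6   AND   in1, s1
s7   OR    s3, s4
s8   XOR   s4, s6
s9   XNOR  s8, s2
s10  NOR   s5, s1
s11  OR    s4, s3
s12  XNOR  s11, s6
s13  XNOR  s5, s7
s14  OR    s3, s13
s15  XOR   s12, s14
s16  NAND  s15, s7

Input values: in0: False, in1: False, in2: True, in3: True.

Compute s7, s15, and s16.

s1 = NOT in1 = NOT False = True
s3 = in0 XOR in3 = False XOR True = True
s4 = in2 XOR in3 = True XOR True = False
s5 = s4 OR s1 = False OR True = True
s6 = in1 AND s1 = False AND True = False
s7 = s3 OR s4 = True OR False = True
s11 = s4 OR s3 = False OR True = True
s12 = s11 XNOR s6 = True XNOR False = False
s13 = s5 XNOR s7 = True XNOR True = True
s14 = s3 OR s13 = True OR True = True
s15 = s12 XOR s14 = False XOR True = True
s16 = s15 NAND s7 = True NAND True = False

s7 = True, s15 = True, s16 = False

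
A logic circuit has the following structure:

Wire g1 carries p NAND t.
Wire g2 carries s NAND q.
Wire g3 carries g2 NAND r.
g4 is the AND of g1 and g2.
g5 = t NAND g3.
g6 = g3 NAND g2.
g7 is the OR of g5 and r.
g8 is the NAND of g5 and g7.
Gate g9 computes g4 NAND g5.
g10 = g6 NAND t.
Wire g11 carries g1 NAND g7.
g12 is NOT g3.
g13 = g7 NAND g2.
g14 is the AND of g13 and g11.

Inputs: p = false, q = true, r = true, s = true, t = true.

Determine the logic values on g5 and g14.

g1 = p NAND t = false NAND true = true
g2 = s NAND q = true NAND true = false
g3 = g2 NAND r = false NAND true = true
g5 = t NAND g3 = true NAND true = false
g7 = g5 OR r = false OR true = true
g11 = g1 NAND g7 = true NAND true = false
g13 = g7 NAND g2 = true NAND false = true
g14 = g13 AND g11 = true AND false = false

g5 = false, g14 = false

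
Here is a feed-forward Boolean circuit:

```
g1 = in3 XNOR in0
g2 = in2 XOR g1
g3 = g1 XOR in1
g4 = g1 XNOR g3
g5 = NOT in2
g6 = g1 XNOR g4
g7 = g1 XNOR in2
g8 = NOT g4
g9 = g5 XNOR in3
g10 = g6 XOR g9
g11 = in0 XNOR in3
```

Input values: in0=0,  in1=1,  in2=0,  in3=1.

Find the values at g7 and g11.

g1 = in3 XNOR in0 = 1 XNOR 0 = 0
g7 = g1 XNOR in2 = 0 XNOR 0 = 1
g11 = in0 XNOR in3 = 0 XNOR 1 = 0

g7 = 1; g11 = 0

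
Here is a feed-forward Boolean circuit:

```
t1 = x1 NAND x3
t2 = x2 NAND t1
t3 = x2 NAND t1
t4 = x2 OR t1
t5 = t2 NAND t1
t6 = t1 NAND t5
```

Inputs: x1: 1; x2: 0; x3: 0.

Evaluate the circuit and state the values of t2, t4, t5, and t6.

t1 = x1 NAND x3 = 1 NAND 0 = 1
t2 = x2 NAND t1 = 0 NAND 1 = 1
t4 = x2 OR t1 = 0 OR 1 = 1
t5 = t2 NAND t1 = 1 NAND 1 = 0
t6 = t1 NAND t5 = 1 NAND 0 = 1

t2 = 1, t4 = 1, t5 = 0, t6 = 1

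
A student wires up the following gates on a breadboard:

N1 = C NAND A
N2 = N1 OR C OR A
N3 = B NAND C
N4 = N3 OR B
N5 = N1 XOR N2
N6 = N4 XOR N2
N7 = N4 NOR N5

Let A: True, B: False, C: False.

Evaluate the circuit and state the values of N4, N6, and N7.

N4 = True  N6 = False  N7 = False

N1 = C NAND A = False NAND True = True
N2 = N1 OR C OR A = True OR False OR True = True
N3 = B NAND C = False NAND False = True
N4 = N3 OR B = True OR False = True
N5 = N1 XOR N2 = True XOR True = False
N6 = N4 XOR N2 = True XOR True = False
N7 = N4 NOR N5 = True NOR False = False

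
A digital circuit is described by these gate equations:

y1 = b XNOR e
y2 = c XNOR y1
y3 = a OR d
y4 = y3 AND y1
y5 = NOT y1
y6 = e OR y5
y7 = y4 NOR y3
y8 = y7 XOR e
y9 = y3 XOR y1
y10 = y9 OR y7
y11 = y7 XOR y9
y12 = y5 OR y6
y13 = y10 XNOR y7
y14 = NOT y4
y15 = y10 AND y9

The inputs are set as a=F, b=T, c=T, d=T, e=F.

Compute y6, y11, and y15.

y1 = b XNOR e = T XNOR F = F
y3 = a OR d = F OR T = T
y4 = y3 AND y1 = T AND F = F
y5 = NOT y1 = NOT F = T
y6 = e OR y5 = F OR T = T
y7 = y4 NOR y3 = F NOR T = F
y9 = y3 XOR y1 = T XOR F = T
y10 = y9 OR y7 = T OR F = T
y11 = y7 XOR y9 = F XOR T = T
y15 = y10 AND y9 = T AND T = T

y6 = T, y11 = T, y15 = T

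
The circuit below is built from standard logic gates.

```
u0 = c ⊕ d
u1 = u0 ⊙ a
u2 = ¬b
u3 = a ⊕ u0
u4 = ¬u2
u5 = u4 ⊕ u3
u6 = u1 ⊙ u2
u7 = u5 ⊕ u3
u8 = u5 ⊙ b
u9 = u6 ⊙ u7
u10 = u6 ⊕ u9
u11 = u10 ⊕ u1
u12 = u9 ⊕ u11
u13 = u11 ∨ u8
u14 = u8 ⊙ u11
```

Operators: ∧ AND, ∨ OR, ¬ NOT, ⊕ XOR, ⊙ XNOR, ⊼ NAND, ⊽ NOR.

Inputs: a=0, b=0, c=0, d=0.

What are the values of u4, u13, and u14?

u4 = 0  u13 = 1  u14 = 0

u0 = c XOR d = 0 XOR 0 = 0
u1 = u0 XNOR a = 0 XNOR 0 = 1
u2 = NOT b = NOT 0 = 1
u3 = a XOR u0 = 0 XOR 0 = 0
u4 = NOT u2 = NOT 1 = 0
u5 = u4 XOR u3 = 0 XOR 0 = 0
u6 = u1 XNOR u2 = 1 XNOR 1 = 1
u7 = u5 XOR u3 = 0 XOR 0 = 0
u8 = u5 XNOR b = 0 XNOR 0 = 1
u9 = u6 XNOR u7 = 1 XNOR 0 = 0
u10 = u6 XOR u9 = 1 XOR 0 = 1
u11 = u10 XOR u1 = 1 XOR 1 = 0
u13 = u11 OR u8 = 0 OR 1 = 1
u14 = u8 XNOR u11 = 1 XNOR 0 = 0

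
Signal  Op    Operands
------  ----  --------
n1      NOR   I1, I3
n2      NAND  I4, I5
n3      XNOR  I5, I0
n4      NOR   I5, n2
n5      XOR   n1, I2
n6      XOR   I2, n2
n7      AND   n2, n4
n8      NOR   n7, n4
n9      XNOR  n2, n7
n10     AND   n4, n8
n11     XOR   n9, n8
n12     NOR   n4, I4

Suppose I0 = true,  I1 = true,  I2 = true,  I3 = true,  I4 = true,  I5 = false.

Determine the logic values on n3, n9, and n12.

n3 = false; n9 = false; n12 = false

n2 = I4 NAND I5 = true NAND false = true
n3 = I5 XNOR I0 = false XNOR true = false
n4 = I5 NOR n2 = false NOR true = false
n7 = n2 AND n4 = true AND false = false
n9 = n2 XNOR n7 = true XNOR false = false
n12 = n4 NOR I4 = false NOR true = false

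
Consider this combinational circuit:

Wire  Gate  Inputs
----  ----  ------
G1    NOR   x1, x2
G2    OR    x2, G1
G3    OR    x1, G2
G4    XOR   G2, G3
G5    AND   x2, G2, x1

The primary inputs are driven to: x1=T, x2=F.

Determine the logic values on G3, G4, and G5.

G3 = T  G4 = T  G5 = F

G1 = x1 NOR x2 = T NOR F = F
G2 = x2 OR G1 = F OR F = F
G3 = x1 OR G2 = T OR F = T
G4 = G2 XOR G3 = F XOR T = T
G5 = x2 AND G2 AND x1 = F AND F AND T = F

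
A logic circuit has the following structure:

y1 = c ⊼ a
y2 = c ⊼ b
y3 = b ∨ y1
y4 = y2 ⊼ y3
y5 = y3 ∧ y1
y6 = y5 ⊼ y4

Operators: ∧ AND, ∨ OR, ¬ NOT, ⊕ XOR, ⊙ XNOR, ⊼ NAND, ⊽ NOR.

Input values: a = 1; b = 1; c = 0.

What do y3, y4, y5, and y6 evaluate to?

y3 = 1, y4 = 0, y5 = 1, y6 = 1

y1 = c NAND a = 0 NAND 1 = 1
y2 = c NAND b = 0 NAND 1 = 1
y3 = b OR y1 = 1 OR 1 = 1
y4 = y2 NAND y3 = 1 NAND 1 = 0
y5 = y3 AND y1 = 1 AND 1 = 1
y6 = y5 NAND y4 = 1 NAND 0 = 1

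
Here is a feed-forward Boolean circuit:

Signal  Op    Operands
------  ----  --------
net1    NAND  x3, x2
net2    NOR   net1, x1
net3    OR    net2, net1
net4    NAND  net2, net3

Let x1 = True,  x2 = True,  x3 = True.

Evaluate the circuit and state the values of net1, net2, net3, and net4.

net1 = x3 NAND x2 = True NAND True = False
net2 = net1 NOR x1 = False NOR True = False
net3 = net2 OR net1 = False OR False = False
net4 = net2 NAND net3 = False NAND False = True

net1 = False; net2 = False; net3 = False; net4 = True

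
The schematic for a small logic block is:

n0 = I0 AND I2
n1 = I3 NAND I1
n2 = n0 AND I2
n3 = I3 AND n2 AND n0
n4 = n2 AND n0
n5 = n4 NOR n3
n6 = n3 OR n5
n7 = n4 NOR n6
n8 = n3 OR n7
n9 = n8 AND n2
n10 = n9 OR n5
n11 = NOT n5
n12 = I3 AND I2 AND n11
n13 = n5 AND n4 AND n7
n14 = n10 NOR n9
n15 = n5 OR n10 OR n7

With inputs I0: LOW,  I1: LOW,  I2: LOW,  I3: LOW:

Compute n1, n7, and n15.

n1 = HIGH, n7 = LOW, n15 = HIGH

n0 = I0 AND I2 = LOW AND LOW = LOW
n1 = I3 NAND I1 = LOW NAND LOW = HIGH
n2 = n0 AND I2 = LOW AND LOW = LOW
n3 = I3 AND n2 AND n0 = LOW AND LOW AND LOW = LOW
n4 = n2 AND n0 = LOW AND LOW = LOW
n5 = n4 NOR n3 = LOW NOR LOW = HIGH
n6 = n3 OR n5 = LOW OR HIGH = HIGH
n7 = n4 NOR n6 = LOW NOR HIGH = LOW
n8 = n3 OR n7 = LOW OR LOW = LOW
n9 = n8 AND n2 = LOW AND LOW = LOW
n10 = n9 OR n5 = LOW OR HIGH = HIGH
n15 = n5 OR n10 OR n7 = HIGH OR HIGH OR LOW = HIGH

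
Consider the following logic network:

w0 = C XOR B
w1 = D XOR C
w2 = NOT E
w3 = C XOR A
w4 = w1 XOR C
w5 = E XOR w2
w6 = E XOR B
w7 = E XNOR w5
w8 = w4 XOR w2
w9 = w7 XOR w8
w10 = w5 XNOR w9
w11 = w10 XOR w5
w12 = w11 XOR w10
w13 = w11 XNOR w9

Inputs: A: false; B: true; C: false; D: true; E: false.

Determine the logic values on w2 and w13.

w1 = D XOR C = true XOR false = true
w2 = NOT E = NOT false = true
w4 = w1 XOR C = true XOR false = true
w5 = E XOR w2 = false XOR true = true
w7 = E XNOR w5 = false XNOR true = false
w8 = w4 XOR w2 = true XOR true = false
w9 = w7 XOR w8 = false XOR false = false
w10 = w5 XNOR w9 = true XNOR false = false
w11 = w10 XOR w5 = false XOR true = true
w13 = w11 XNOR w9 = true XNOR false = false

w2 = true, w13 = false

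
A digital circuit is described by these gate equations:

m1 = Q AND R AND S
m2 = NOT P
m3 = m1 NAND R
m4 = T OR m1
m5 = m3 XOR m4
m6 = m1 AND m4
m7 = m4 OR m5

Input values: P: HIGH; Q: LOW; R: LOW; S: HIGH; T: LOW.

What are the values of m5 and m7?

m1 = Q AND R AND S = LOW AND LOW AND HIGH = LOW
m3 = m1 NAND R = LOW NAND LOW = HIGH
m4 = T OR m1 = LOW OR LOW = LOW
m5 = m3 XOR m4 = HIGH XOR LOW = HIGH
m7 = m4 OR m5 = LOW OR HIGH = HIGH

m5 = HIGH, m7 = HIGH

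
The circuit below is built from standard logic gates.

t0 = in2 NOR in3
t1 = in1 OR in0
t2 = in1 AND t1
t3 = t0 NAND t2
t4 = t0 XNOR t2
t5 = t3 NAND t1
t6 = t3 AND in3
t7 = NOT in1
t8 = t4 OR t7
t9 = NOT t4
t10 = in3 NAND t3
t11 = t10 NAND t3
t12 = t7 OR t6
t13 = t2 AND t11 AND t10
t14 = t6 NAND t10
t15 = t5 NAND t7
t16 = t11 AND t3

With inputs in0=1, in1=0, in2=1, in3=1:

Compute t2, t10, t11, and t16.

t2 = 0  t10 = 0  t11 = 1  t16 = 1

t0 = in2 NOR in3 = 1 NOR 1 = 0
t1 = in1 OR in0 = 0 OR 1 = 1
t2 = in1 AND t1 = 0 AND 1 = 0
t3 = t0 NAND t2 = 0 NAND 0 = 1
t10 = in3 NAND t3 = 1 NAND 1 = 0
t11 = t10 NAND t3 = 0 NAND 1 = 1
t16 = t11 AND t3 = 1 AND 1 = 1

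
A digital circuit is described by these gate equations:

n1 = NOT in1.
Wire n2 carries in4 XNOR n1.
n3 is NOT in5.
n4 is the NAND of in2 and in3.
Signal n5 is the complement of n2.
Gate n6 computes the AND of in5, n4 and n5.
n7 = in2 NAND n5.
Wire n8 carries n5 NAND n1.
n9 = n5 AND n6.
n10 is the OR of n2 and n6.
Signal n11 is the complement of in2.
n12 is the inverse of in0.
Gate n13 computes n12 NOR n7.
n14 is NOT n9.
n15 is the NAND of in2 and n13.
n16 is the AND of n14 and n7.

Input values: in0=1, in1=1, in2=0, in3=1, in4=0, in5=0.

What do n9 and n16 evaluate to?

n1 = NOT in1 = NOT 1 = 0
n2 = in4 XNOR n1 = 0 XNOR 0 = 1
n4 = in2 NAND in3 = 0 NAND 1 = 1
n5 = NOT n2 = NOT 1 = 0
n6 = in5 AND n4 AND n5 = 0 AND 1 AND 0 = 0
n7 = in2 NAND n5 = 0 NAND 0 = 1
n9 = n5 AND n6 = 0 AND 0 = 0
n14 = NOT n9 = NOT 0 = 1
n16 = n14 AND n7 = 1 AND 1 = 1

n9 = 0  n16 = 1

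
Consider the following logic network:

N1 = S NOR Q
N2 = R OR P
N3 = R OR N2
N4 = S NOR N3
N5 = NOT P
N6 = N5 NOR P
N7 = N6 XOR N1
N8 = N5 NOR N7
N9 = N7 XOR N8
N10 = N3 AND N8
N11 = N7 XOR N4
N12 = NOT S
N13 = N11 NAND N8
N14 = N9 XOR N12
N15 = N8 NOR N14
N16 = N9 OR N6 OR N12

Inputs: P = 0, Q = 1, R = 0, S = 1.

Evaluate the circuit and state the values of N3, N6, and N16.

N1 = S NOR Q = 1 NOR 1 = 0
N2 = R OR P = 0 OR 0 = 0
N3 = R OR N2 = 0 OR 0 = 0
N5 = NOT P = NOT 0 = 1
N6 = N5 NOR P = 1 NOR 0 = 0
N7 = N6 XOR N1 = 0 XOR 0 = 0
N8 = N5 NOR N7 = 1 NOR 0 = 0
N9 = N7 XOR N8 = 0 XOR 0 = 0
N12 = NOT S = NOT 1 = 0
N16 = N9 OR N6 OR N12 = 0 OR 0 OR 0 = 0

N3 = 0, N6 = 0, N16 = 0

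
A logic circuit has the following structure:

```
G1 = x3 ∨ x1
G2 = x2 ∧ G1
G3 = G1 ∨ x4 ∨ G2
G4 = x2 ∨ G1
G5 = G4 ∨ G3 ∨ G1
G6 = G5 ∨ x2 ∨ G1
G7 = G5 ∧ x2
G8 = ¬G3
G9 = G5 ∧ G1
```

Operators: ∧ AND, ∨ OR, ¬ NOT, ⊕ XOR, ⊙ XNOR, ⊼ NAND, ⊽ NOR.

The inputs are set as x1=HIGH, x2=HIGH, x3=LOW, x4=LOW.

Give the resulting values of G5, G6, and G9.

G1 = x3 OR x1 = LOW OR HIGH = HIGH
G2 = x2 AND G1 = HIGH AND HIGH = HIGH
G3 = G1 OR x4 OR G2 = HIGH OR LOW OR HIGH = HIGH
G4 = x2 OR G1 = HIGH OR HIGH = HIGH
G5 = G4 OR G3 OR G1 = HIGH OR HIGH OR HIGH = HIGH
G6 = G5 OR x2 OR G1 = HIGH OR HIGH OR HIGH = HIGH
G9 = G5 AND G1 = HIGH AND HIGH = HIGH

G5 = HIGH, G6 = HIGH, G9 = HIGH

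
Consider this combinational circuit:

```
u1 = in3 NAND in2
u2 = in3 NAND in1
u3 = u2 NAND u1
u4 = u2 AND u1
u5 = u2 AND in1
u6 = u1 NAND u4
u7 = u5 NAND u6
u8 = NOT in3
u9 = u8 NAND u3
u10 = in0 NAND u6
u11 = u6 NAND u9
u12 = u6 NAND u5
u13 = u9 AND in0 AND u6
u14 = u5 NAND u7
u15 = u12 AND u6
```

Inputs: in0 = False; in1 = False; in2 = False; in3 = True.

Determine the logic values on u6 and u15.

u6 = False, u15 = False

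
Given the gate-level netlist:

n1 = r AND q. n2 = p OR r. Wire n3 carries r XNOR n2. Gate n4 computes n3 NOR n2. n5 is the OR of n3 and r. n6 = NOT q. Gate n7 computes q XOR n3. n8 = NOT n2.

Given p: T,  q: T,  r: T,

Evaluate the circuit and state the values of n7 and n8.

n2 = p OR r = T OR T = T
n3 = r XNOR n2 = T XNOR T = T
n7 = q XOR n3 = T XOR T = F
n8 = NOT n2 = NOT T = F

n7 = F  n8 = F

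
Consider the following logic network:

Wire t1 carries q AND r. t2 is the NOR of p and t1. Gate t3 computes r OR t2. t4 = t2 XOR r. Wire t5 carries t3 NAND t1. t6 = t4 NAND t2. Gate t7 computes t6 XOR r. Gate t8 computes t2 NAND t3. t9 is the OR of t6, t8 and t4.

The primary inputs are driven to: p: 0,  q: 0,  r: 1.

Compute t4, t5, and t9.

t4 = 0, t5 = 1, t9 = 1

t1 = q AND r = 0 AND 1 = 0
t2 = p NOR t1 = 0 NOR 0 = 1
t3 = r OR t2 = 1 OR 1 = 1
t4 = t2 XOR r = 1 XOR 1 = 0
t5 = t3 NAND t1 = 1 NAND 0 = 1
t6 = t4 NAND t2 = 0 NAND 1 = 1
t8 = t2 NAND t3 = 1 NAND 1 = 0
t9 = t6 OR t8 OR t4 = 1 OR 0 OR 0 = 1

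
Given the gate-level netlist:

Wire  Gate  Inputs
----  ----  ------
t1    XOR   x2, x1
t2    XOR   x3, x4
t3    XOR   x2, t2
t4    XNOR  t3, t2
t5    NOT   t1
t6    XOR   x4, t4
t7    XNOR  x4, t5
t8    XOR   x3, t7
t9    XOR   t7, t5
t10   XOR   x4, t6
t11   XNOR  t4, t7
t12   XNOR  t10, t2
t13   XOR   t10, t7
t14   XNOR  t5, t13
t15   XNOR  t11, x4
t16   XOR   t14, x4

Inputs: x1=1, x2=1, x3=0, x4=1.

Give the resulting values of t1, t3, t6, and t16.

t1 = x2 XOR x1 = 1 XOR 1 = 0
t2 = x3 XOR x4 = 0 XOR 1 = 1
t3 = x2 XOR t2 = 1 XOR 1 = 0
t4 = t3 XNOR t2 = 0 XNOR 1 = 0
t5 = NOT t1 = NOT 0 = 1
t6 = x4 XOR t4 = 1 XOR 0 = 1
t7 = x4 XNOR t5 = 1 XNOR 1 = 1
t10 = x4 XOR t6 = 1 XOR 1 = 0
t13 = t10 XOR t7 = 0 XOR 1 = 1
t14 = t5 XNOR t13 = 1 XNOR 1 = 1
t16 = t14 XOR x4 = 1 XOR 1 = 0

t1 = 0, t3 = 0, t6 = 1, t16 = 0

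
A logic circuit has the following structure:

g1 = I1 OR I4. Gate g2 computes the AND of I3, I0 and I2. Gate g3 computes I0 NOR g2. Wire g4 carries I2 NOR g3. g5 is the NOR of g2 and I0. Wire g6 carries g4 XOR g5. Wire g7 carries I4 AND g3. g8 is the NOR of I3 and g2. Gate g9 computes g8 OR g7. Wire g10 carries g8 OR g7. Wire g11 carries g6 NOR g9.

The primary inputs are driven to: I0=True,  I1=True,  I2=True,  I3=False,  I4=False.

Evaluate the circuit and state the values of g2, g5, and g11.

g2 = False  g5 = False  g11 = False

g2 = I3 AND I0 AND I2 = False AND True AND True = False
g3 = I0 NOR g2 = True NOR False = False
g4 = I2 NOR g3 = True NOR False = False
g5 = g2 NOR I0 = False NOR True = False
g6 = g4 XOR g5 = False XOR False = False
g7 = I4 AND g3 = False AND False = False
g8 = I3 NOR g2 = False NOR False = True
g9 = g8 OR g7 = True OR False = True
g11 = g6 NOR g9 = False NOR True = False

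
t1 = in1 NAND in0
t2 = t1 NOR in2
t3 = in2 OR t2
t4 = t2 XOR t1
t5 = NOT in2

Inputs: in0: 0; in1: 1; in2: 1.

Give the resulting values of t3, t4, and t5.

t1 = in1 NAND in0 = 1 NAND 0 = 1
t2 = t1 NOR in2 = 1 NOR 1 = 0
t3 = in2 OR t2 = 1 OR 0 = 1
t4 = t2 XOR t1 = 0 XOR 1 = 1
t5 = NOT in2 = NOT 1 = 0

t3 = 1, t4 = 1, t5 = 0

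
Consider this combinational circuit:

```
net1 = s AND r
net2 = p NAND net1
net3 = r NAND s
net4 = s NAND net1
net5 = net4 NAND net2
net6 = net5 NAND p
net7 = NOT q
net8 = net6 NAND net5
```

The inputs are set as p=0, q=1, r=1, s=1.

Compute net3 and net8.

net3 = 0; net8 = 0

net1 = s AND r = 1 AND 1 = 1
net2 = p NAND net1 = 0 NAND 1 = 1
net3 = r NAND s = 1 NAND 1 = 0
net4 = s NAND net1 = 1 NAND 1 = 0
net5 = net4 NAND net2 = 0 NAND 1 = 1
net6 = net5 NAND p = 1 NAND 0 = 1
net8 = net6 NAND net5 = 1 NAND 1 = 0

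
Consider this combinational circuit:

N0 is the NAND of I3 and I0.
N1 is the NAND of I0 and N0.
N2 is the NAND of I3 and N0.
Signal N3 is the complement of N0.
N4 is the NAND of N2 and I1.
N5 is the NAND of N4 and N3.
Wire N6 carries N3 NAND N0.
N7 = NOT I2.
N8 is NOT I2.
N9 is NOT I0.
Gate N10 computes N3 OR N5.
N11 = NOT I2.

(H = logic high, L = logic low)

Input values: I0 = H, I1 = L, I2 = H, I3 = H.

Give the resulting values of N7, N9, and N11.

N7 = NOT I2 = NOT H = L
N9 = NOT I0 = NOT H = L
N11 = NOT I2 = NOT H = L

N7 = L; N9 = L; N11 = L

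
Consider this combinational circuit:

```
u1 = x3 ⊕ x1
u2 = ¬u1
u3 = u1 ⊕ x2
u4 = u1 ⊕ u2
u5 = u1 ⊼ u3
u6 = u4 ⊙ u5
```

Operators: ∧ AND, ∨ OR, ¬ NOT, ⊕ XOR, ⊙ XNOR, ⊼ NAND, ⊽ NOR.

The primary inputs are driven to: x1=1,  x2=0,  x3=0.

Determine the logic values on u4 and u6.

u1 = x3 XOR x1 = 0 XOR 1 = 1
u2 = NOT u1 = NOT 1 = 0
u3 = u1 XOR x2 = 1 XOR 0 = 1
u4 = u1 XOR u2 = 1 XOR 0 = 1
u5 = u1 NAND u3 = 1 NAND 1 = 0
u6 = u4 XNOR u5 = 1 XNOR 0 = 0

u4 = 1, u6 = 0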